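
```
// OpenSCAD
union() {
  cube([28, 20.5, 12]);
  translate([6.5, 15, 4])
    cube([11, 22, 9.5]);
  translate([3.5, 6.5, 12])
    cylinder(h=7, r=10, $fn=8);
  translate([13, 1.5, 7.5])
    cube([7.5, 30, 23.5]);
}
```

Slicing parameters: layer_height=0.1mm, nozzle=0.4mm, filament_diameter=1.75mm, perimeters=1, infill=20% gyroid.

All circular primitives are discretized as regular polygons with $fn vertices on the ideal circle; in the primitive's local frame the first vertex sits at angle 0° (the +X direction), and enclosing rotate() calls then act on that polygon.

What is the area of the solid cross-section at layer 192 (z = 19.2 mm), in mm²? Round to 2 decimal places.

225.00 mm²

At z = 19.2 mm: the cube is not intersected at this z (z outside [0, 12]); the cube at (6.5, 15) is not intersected at this z (z outside [4, 13.5]); the cylinder at (3.5, 6.5) is absent (z outside [12, 19]); the cube at (13, 1.5) is present — its section is the full 7.5×30 rectangle (area 225.00 mm²); Combining (union): only the 7.5×30 cube at (13, 1.5) is present, so the union is just that shape — area = 225.00 mm². Overall, the cross-section is a single solid region. Net area = 225.00 mm².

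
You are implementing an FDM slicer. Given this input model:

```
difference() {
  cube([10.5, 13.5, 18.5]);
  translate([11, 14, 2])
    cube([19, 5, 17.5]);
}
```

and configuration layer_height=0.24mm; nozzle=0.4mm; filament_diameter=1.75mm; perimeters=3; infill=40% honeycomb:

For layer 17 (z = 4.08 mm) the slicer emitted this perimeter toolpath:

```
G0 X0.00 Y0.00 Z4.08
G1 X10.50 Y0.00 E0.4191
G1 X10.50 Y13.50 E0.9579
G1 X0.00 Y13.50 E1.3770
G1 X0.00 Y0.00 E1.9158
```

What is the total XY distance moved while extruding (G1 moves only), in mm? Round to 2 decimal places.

48.00 mm

Sum the Euclidean lengths of each G1 segment: total = 48.00 mm.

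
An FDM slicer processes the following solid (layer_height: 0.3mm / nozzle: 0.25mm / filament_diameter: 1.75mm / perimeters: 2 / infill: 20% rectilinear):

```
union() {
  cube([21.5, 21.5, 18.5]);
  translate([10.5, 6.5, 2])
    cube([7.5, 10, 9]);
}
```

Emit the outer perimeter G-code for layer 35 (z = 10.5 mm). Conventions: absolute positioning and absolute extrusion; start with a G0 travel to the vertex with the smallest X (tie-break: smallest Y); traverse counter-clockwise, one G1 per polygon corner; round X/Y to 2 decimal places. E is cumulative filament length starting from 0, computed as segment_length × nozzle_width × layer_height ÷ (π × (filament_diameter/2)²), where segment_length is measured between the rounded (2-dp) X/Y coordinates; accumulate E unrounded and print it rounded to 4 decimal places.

G0 X0.00 Y0.00 Z10.50
G1 X21.50 Y0.00 E0.6704
G1 X21.50 Y21.50 E1.3408
G1 X0.00 Y21.50 E2.0112
G1 X0.00 Y0.00 E2.6816

At z = 10.5 mm: the cube is present — its section is the full 21.5×21.5 rectangle; the cube at (10.5, 6.5) is present — its section is the full 7.5×10 rectangle; Taking the union: the 7.5×10 cube at (10.5, 6.5) lies entirely inside the 21.5×21.5 cube, so the union is just the 21.5×21.5 cube — 1 connected region. The outline is a single polygon with 4 vertices. Extrusion per mm of travel: 0.25 × 0.3 / (π × 0.875²) = 0.031181. Accumulating E over each segment gives final E = 2.6816.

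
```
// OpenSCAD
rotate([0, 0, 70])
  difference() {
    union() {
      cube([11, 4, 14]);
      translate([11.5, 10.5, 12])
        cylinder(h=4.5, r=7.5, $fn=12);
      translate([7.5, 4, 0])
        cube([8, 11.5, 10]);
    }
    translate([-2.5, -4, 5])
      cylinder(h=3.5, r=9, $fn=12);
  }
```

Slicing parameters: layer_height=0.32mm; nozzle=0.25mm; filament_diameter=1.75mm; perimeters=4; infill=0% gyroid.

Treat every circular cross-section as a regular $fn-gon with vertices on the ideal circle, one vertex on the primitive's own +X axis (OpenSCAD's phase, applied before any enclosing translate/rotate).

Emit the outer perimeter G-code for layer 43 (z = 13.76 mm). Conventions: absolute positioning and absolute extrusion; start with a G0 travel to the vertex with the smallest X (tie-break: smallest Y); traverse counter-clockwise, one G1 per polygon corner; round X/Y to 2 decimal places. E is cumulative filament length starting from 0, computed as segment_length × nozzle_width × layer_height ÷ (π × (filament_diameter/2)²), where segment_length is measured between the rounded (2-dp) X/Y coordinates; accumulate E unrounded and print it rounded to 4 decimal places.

G0 X-13.32 Y13.10 Z13.76
G1 X-11.68 Y9.58 E0.1292
G1 X-8.50 Y7.35 E0.2583
G1 X-4.63 Y7.01 E0.3876
G1 X-1.11 Y8.65 E0.5167
G1 X-1.10 Y8.67 E0.5175
G1 X-3.76 Y1.37 E0.7759
G1 X0.00 Y0.00 E0.9090
G1 X3.76 Y10.34 E1.2749
G1 X0.82 Y11.41 E1.3790
G1 X1.11 Y11.83 E1.3959
G1 X1.45 Y15.70 E1.5252
G1 X-0.19 Y19.22 E1.6543
G1 X-3.37 Y21.45 E1.7835
G1 X-7.24 Y21.78 E1.9127
G1 X-10.75 Y20.14 E2.0415
G1 X-12.98 Y16.96 E2.1707
G1 X-13.32 Y13.10 E2.2996

At z = 13.76 mm: the cube (footprint 11×4) is included at this height; the r=7.5 cylinder at (11.5, 10.5) gives a regular 12-gon of circumradius 7.5 (constant along its height); the cube at (7.5, 4) does not reach this height (z outside [0, 10]); Merging all regions: the regions partially overlap (shared area 1.40 mm²), so overlapping operands fuse into one piece — 1 connected region; the cylinder at (-2.5, -4) does not reach this height (z outside [5, 8.5]); Subtracting the remaining from the first: none of the subtracted shapes is present at this height, so the result so far is unchanged — 1 connected region; (rotated 70° about Z; rotation is an isometry so areas/perimeters/island counts are preserved). The outline is a single polygon with 17 vertices. Extrusion per mm of travel: 0.25 × 0.32 / (π × 0.875²) = 0.033260. Accumulating E over each segment gives final E = 2.2996.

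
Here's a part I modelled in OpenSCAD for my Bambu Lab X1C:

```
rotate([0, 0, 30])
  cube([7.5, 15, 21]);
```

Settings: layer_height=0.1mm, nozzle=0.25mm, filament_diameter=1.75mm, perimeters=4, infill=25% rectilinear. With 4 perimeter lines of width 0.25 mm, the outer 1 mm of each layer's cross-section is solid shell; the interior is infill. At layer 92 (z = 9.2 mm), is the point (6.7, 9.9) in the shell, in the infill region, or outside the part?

outside

At z = 9.2 mm: the cube (footprint 7.5×15) is included at this height; (rotated 30° about Z; rotation is an isometry so areas/perimeters/island counts are preserved). Overall, the cross-section is a single solid region. Undo the 30° rotation: the query point maps to (10.752, 5.224) in the un-rotated model frame. The nearest boundary edge runs (7.50, 0.00)→(7.50, 15.00); distance from the point to it = 3.25 mm. The point is not inside any of the regions above, so it lies outside the cross-section (3.25 mm from the nearest boundary).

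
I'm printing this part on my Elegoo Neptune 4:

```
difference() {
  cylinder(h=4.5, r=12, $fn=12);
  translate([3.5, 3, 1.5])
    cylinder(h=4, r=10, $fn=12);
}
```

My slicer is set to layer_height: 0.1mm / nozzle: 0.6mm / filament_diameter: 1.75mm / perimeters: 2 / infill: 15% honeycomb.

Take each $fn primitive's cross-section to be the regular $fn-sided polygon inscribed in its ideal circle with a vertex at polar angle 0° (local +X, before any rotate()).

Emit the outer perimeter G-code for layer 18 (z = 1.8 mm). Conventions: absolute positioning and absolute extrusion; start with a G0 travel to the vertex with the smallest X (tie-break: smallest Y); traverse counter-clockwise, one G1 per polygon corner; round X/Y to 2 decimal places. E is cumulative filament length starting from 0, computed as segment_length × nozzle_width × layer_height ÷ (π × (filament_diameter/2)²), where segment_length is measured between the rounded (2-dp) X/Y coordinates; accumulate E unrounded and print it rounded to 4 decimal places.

G0 X-12.00 Y0.00 Z1.80
G1 X-10.39 Y-6.00 E0.1550
G1 X-6.00 Y-10.39 E0.3098
G1 X0.00 Y-12.00 E0.4648
G1 X6.00 Y-10.39 E0.6198
G1 X10.39 Y-6.00 E0.7746
G1 X11.21 Y-2.95 E0.8534
G1 X8.50 Y-5.66 E0.9490
G1 X3.50 Y-7.00 E1.0781
G1 X-1.50 Y-5.66 E1.2073
G1 X-5.16 Y-2.00 E1.3364
G1 X-6.50 Y3.00 E1.4655
G1 X-5.16 Y8.00 E1.5946
G1 X-1.58 Y11.58 E1.7209
G1 X-6.00 Y10.39 E1.8351
G1 X-10.39 Y6.00 E1.9900
G1 X-12.00 Y0.00 E2.1450

At z = 1.8 mm: the r=12 cylinder gives a regular 12-gon of circumradius 12 (constant along its height); the r=10 cylinder at (3.5, 3) contributes a regular 12-gon of circumradius 10; Taking the first minus the rest: starting from the r=12 cylinder, the r=10 cylinder at (3.5, 3) partially overlaps it — only the 258.53 mm² overlap (of its 300.00 mm²) is removed, clipping the outline — 1 connected region. The outline is a single polygon with 16 vertices. Extrusion per mm of travel: 0.6 × 0.1 / (π × 0.875²) = 0.024945. Accumulating E over each segment gives final E = 2.1450.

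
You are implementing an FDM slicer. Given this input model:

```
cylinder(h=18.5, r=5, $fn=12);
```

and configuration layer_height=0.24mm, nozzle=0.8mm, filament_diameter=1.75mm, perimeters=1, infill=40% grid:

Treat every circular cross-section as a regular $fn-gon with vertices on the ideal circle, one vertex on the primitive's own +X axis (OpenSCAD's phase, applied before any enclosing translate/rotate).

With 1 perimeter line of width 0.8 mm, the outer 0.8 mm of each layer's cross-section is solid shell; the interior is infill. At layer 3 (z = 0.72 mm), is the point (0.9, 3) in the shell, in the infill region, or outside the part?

infill

At z = 0.72 mm: the cylinder: section is a regular 12-gon, circumradius r=5. Overall, the cross-section is a single solid region. The nearest boundary edge runs (2.50, 4.33)→(0.00, 5.00); distance from the point to it = 1.70 mm. The point is inside the cross-section and 1.70 mm from the nearest boundary — more than the 0.8 mm shell width (1 × 0.8), so it's in the infill interior.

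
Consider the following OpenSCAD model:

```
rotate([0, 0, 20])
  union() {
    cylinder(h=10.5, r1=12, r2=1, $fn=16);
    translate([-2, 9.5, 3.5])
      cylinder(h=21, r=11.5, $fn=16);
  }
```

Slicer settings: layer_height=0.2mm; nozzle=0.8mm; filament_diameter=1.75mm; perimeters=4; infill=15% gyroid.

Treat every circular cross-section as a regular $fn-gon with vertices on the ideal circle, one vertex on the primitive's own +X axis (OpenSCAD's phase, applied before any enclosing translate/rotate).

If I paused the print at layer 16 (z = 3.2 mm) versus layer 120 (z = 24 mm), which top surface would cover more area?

Layer 16 (z = 3.2): the cone: at t=0.305 of its height the radius interpolates to r₁+(r₂−r₁)t = 8.648, giving a regular 16-gon of that circumradius (area = (16/2)·8.648²·sin(360°/16) = 228.94 mm²); the cylinder at (-2, 9.5) is absent (z outside [3.5, 24.5]); Combining (union): only the cone is present, so the union is just that shape — area = 228.94 mm²; (whole slice rotated 20° about Z — lengths, areas and connectivity unchanged). So its area = 228.94 mm². Layer 120 (z = 24): the cone is not intersected at this z (z outside [0, 10.5]); the r=11.5 cylinder at (-2, 9.5) gives a regular 16-gon of circumradius 11.5 (constant along its height) (area = (16/2)·11.500²·sin(360°/16) = 404.88 mm²); Merging all regions: only the r=11.5 cylinder at (-2, 9.5) is present, so the union is just that shape — area = 404.88 mm²; (whole slice rotated 20° about Z — lengths, areas and connectivity unchanged). So its area = 404.88 mm². Layer 120 is larger (404.88 vs 228.94 mm²).

layer 120 (z = 24 mm)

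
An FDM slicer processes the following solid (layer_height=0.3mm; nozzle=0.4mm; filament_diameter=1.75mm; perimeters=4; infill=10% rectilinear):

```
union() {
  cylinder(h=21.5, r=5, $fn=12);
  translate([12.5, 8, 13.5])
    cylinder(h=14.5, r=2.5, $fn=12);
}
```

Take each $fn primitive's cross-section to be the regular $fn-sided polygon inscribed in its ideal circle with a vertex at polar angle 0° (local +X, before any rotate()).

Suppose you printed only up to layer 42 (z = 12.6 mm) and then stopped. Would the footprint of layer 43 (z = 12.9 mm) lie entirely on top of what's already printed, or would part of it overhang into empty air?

Compare the two slices. At z = 12.6: the r=5 cylinder gives a regular 12-gon of circumradius 5 (constant along its height) (area = (12/2)·5.000²·sin(360°/12) = 75.00 mm²); the cylinder at (12.5, 8) is absent (z outside [13.5, 28]); Combining (union): only the r=5 cylinder is present, so the union is just that shape — area = 75.00 mm². At z = 12.9: the r=5 cylinder gives a regular 12-gon of circumradius 5 (constant along its height) (area = (12/2)·5.000²·sin(360°/12) = 75.00 mm²); the cylinder at (12.5, 8) does not reach this height (z outside [13.5, 28]); Merging all regions: only the r=5 cylinder is present, so the union is just that shape — area = 75.00 mm². Checking containment: the cross-section at z = 12.9 is a subset of the cross-section at z = 12.6.

entirely on top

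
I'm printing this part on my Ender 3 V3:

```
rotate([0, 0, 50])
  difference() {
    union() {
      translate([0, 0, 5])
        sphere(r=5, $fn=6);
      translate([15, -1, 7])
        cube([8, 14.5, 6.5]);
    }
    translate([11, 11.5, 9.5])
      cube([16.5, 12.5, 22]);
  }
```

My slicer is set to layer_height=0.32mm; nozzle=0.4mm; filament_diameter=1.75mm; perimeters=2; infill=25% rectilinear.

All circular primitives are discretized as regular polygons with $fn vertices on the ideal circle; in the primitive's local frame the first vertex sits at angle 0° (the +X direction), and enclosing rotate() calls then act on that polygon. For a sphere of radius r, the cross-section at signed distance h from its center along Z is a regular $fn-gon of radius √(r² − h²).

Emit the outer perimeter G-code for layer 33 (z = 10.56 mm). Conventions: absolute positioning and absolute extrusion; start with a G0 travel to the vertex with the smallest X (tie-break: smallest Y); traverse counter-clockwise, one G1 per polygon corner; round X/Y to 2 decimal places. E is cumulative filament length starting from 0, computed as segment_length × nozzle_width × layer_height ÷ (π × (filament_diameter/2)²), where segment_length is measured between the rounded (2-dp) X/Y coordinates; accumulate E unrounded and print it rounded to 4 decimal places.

At z = 10.56 mm: the sphere does not reach this height (|z−center|=5.560 > r=5); the cube at (15, -1) is present — its section is the full 8×14.5 rectangle; Merging all regions: only the 8×14.5 cube at (15, -1) is present, so the union is just that shape — 1 connected region; the cube at (11, 11.5) is present — its section is the full 16.5×12.5 rectangle; After the difference (first − rest): starting from the result so far, the 16.5×12.5 cube at (11, 11.5) partially overlaps it — only the 16.00 mm² overlap (of its 206.25 mm²) is removed, clipping the outline — 1 connected region; (whole slice rotated 50° about Z — lengths, areas and connectivity unchanged). The outline is a single polygon with 4 vertices. Extrusion per mm of travel: 0.4 × 0.32 / (π × 0.875²) = 0.053216. Accumulating E over each segment gives final E = 2.1819.

G0 X0.83 Y18.88 Z10.56
G1 X10.41 Y10.85 E0.6652
G1 X15.55 Y16.98 E1.0909
G1 X5.97 Y25.01 E1.7562
G1 X0.83 Y18.88 E2.1819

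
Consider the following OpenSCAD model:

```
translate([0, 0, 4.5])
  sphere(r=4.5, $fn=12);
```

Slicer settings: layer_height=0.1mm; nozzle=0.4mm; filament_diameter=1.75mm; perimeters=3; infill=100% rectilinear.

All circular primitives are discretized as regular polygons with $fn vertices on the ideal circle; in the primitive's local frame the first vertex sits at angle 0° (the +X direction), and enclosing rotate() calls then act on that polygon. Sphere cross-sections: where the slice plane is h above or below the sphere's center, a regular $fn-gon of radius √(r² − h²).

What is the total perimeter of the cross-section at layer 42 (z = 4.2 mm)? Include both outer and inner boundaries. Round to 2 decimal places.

At z = 4.2 mm: the r=4.5 sphere slices to a regular 12-gon of circumradius 4.490 (√(r²−h²) with h=0.3 from center) (perimeter = 2·12·4.490·sin(180°/12) = 27.89 mm). Overall, the cross-section is a single solid region. Total boundary length (outer) = 27.89 mm.

27.89 mm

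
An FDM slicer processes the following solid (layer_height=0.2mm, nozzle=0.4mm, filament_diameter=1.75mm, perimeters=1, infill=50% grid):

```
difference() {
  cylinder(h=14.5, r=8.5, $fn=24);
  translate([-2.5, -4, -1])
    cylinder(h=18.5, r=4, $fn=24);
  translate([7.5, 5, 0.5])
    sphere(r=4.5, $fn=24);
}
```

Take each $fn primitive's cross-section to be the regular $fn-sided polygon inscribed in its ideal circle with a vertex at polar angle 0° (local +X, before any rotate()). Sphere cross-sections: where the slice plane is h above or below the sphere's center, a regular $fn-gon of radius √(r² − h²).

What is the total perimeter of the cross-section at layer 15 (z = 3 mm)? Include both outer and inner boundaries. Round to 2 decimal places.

72.80 mm

At z = 3 mm: the r=8.5 cylinder gives a regular 24-gon of circumradius 8.5 (constant along its height) (perimeter = 2·24·8.500·sin(180°/24) = 53.25 mm); the r=4 cylinder at (-2.5, -4) gives a regular 24-gon of circumradius 4 (constant along its height) (perimeter = 2·24·4.000·sin(180°/24) = 25.06 mm); the r=4.5 sphere at (7.5, 5) slices to a regular 24-gon of circumradius 3.742 (√(r²−h²) with h=2.5 from center) (perimeter = 2·24·3.742·sin(180°/24) = 23.44 mm); Taking the first minus the rest: starting from the r=8.5 cylinder, the r=4 cylinder at (-2.5, -4) partially overlaps it — only the 49.08 mm² overlap (of its 49.69 mm²) is removed, clipping the outline; the r=4.5 sphere at (7.5, 5) partially overlaps it — only the 15.69 mm² overlap (of its 43.48 mm²) is removed, clipping the outline — boundary = 72.80 mm. Overall, the cross-section is a single solid region. Total boundary length (outer) = 72.80 mm.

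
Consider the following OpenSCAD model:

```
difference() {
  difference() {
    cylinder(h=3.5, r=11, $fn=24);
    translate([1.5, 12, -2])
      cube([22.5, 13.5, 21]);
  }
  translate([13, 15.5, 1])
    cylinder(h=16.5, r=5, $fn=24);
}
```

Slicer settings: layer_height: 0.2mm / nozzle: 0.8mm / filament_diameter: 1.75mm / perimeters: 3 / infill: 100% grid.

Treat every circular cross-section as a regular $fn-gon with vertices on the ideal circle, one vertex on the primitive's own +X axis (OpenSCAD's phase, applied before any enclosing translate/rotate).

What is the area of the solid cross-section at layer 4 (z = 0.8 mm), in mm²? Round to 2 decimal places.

At z = 0.8 mm: the r=11 cylinder gives a regular 24-gon of circumradius 11 (constant along its height) (area = (24/2)·11.000²·sin(360°/24) = 375.81 mm²); the cube at (1.5, 12) (footprint 22.5×13.5) is included at this height (area 303.75 mm²); Subtracting the remaining from the first: starting from the r=11 cylinder (375.81 mm²), the 22.5×13.5 cube at (1.5, 12) misses the remaining region (no effect) — area = 375.81 mm²; the cylinder at (13, 15.5) is absent (z outside [1, 17.5]); Taking the first minus the rest: none of the subtracted shapes is present at this height, so the result so far is unchanged — area = 375.81 mm². Overall, the cross-section is a single solid region. Net area = 375.81 mm².

375.81 mm²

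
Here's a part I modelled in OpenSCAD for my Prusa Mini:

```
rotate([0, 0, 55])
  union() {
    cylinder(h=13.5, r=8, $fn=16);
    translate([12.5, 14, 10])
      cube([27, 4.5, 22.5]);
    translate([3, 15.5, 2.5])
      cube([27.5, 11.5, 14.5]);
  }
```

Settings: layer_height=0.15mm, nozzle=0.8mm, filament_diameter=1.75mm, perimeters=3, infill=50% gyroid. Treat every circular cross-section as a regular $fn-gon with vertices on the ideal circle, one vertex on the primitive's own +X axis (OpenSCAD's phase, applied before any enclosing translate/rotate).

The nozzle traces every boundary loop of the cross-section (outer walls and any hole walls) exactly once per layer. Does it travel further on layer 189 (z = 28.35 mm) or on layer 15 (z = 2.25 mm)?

Layer 189 (z = 28.35): the cylinder does not reach this height (z outside [0, 13.5]); the cube at (12.5, 14) is present — its section is the full 27×4.5 rectangle (perimeter 63.00 mm); the cube at (3, 15.5) is absent (z outside [2.5, 17]); Combining (union): only the 27×4.5 cube at (12.5, 14) is present, so the union is just that shape — boundary = 63.00 mm; (whole slice rotated 55° about Z — lengths, areas and connectivity unchanged). So its perimeter = 63.00 mm. Layer 15 (z = 2.25): the cylinder: section is a regular 16-gon, circumradius r=8 (perimeter = 2·16·8.000·sin(180°/16) = 49.94 mm); the cube at (12.5, 14) is not intersected at this z (z outside [10, 32.5]); the cube at (3, 15.5) does not reach this height (z outside [2.5, 17]); Taking the union: only the r=8 cylinder is present, so the union is just that shape — boundary = 49.94 mm; (rotated 55° about Z; rotation is an isometry so areas/perimeters/island counts are preserved). So its perimeter = 49.94 mm. Layer 189 is larger (63.00 vs 49.94 mm).

layer 189 (z = 28.35 mm)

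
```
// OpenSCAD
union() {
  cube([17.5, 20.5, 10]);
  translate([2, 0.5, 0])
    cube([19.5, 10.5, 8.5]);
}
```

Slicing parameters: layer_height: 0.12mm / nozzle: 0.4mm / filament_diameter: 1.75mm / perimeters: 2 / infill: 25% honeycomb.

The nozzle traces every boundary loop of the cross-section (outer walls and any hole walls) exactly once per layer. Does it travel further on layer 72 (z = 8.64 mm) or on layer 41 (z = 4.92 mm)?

layer 41 (z = 4.92 mm)

Layer 72 (z = 8.64): the cube is present — its section is the full 17.5×20.5 rectangle (perimeter 76.00 mm); the cube at (2, 0.5) is not intersected at this z (z outside [0, 8.5]); Merging all regions: only the 17.5×20.5 cube is present, so the union is just that shape — boundary = 76.00 mm. So its perimeter = 76.00 mm. Layer 41 (z = 4.92): the 17.5×20.5 cube contributes its full rectangle (perimeter 76.00 mm); the cube at (2, 0.5) is present — its section is the full 19.5×10.5 rectangle (perimeter 60.00 mm); Taking the union: the regions partially overlap (shared area 162.75 mm²), so the edge portions inside another operand are dropped and the merged outline is re-measured after clipping — boundary = 84.00 mm. So its perimeter = 84.00 mm. Layer 41 is larger (84.00 vs 76.00 mm).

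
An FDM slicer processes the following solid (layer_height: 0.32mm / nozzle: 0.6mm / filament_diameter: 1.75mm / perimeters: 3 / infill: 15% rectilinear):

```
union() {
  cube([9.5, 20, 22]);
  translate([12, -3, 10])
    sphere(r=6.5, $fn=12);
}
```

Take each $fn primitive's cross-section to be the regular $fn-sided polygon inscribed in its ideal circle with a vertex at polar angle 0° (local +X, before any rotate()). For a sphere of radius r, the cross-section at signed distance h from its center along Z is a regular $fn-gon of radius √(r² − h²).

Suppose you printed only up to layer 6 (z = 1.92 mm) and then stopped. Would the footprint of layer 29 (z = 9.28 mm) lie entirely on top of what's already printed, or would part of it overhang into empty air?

Compare the two slices. At z = 1.92: the cube (footprint 9.5×20) is included at this height (area 190.00 mm²); the sphere at (12, -3) does not reach this height (|z−center|=8.080 > r=6.5); Merging all regions: only the 9.5×20 cube is present, so the union is just that shape — area = 190.00 mm². At z = 9.28: the cube (footprint 9.5×20) is included at this height (area 190.00 mm²); the r=6.5 sphere at (12, -3) contributes a regular 12-gon of circumradius √(6.5²−0.72²) = 6.460 (area = (12/2)·6.460²·sin(360°/12) = 125.19 mm²); Merging all regions: the regions partially overlap — summed areas 315.19 mm² minus the doubly-counted overlap 5.31 mm² gives 309.88 mm² — area = 309.88 mm². Checking containment: at z = 9.28 the cross-section extends beyond the z = 1.92 cross-section by about 119.88 mm².

part overhangs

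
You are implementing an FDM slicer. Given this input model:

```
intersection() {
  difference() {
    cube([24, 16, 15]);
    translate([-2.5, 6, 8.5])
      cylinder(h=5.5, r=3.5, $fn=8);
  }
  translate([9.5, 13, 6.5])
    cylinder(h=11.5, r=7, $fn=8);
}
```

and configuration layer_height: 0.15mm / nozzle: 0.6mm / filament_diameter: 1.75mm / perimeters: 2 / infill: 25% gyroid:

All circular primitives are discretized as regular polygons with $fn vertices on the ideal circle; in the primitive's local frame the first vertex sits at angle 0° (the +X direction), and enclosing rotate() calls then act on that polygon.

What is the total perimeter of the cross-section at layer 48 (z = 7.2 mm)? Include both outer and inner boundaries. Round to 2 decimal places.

39.44 mm

At z = 7.2 mm: the 24×16 cube contributes its full rectangle (perimeter 80.00 mm); the cylinder at (-2.5, 6) does not reach this height (z outside [8.5, 14]); Taking the first minus the rest: none of the subtracted shapes is present at this height, so the 24×16 cube is unchanged — boundary = 80.00 mm; the cylinder at (9.5, 13): section is a regular 8-gon, circumradius r=7 (perimeter = 2·8·7.000·sin(180°/8) = 42.86 mm); Taking the intersection: the r=7 cylinder at (9.5, 13) partially overlaps the result so far; clipping to the common part keeps 107.57 mm² — boundary = 39.44 mm. Overall, the cross-section is a single solid region. Total boundary length (outer) = 39.44 mm.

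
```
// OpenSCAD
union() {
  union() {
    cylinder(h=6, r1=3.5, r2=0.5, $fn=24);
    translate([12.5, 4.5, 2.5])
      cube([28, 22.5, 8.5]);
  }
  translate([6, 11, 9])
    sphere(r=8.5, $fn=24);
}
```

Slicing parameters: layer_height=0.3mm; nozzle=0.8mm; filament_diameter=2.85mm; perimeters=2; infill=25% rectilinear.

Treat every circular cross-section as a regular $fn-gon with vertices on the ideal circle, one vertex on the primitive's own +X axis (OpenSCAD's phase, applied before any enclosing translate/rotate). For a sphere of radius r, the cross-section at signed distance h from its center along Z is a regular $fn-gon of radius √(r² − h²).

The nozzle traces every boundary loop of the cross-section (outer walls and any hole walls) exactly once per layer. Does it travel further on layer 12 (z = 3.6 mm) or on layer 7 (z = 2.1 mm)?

Layer 12 (z = 3.6): the cone (r1=3.5→r2=0.5) has section circumradius 1.700 here — a regular 24-gon (perimeter = 2·24·1.700·sin(180°/24) = 10.65 mm); the cube at (12.5, 4.5) is present — its section is the full 28×22.5 rectangle (perimeter 101.00 mm); Taking the union: the 2 present regions are separate (no shared area or edge), so areas and boundary lengths simply add and each stays a separate island — boundary = 111.65 mm; the r=8.5 sphere at (6, 11) contributes a regular 24-gon of circumradius √(8.5²−5.4²) = 6.564 (perimeter = 2·24·6.564·sin(180°/24) = 41.13 mm); Combining (union): the regions partially overlap (shared area 0.03 mm²), so the edge portions inside another operand are dropped and the merged outline is re-measured after clipping — boundary = 150.82 mm. So its perimeter = 150.82 mm. Layer 7 (z = 2.1): the cone contributes a regular 24-gon of circumradius 2.450 (interpolated between r1=3.5 and r2=0.5 at t=0.350) (perimeter = 2·24·2.450·sin(180°/24) = 15.35 mm); the cube at (12.5, 4.5) is not intersected at this z (z outside [2.5, 11]); Combining (union): only the cone is present, so the union is just that shape — boundary = 15.35 mm; the sphere at (6, 11): section is a regular 24-gon, circumradius = √(r²−h²) = √(8.5²−6.9²) = 4.964 (perimeter = 2·24·4.964·sin(180°/24) = 31.10 mm); Taking the union: the 2 present regions are separate (no shared area or edge), so areas and boundary lengths simply add and each stays a separate island — boundary = 46.45 mm. So its perimeter = 46.45 mm. Layer 12 is larger (150.82 vs 46.45 mm).

layer 12 (z = 3.6 mm)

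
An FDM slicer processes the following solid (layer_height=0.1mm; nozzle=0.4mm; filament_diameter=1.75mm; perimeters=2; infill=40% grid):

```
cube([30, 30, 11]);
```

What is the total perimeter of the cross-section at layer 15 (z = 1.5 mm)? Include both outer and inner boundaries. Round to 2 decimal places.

120.00 mm

At z = 1.5 mm: the 30×30 cube contributes its full rectangle (perimeter 120.00 mm). Overall, the cross-section is a single solid region. Total boundary length (outer) = 120.00 mm.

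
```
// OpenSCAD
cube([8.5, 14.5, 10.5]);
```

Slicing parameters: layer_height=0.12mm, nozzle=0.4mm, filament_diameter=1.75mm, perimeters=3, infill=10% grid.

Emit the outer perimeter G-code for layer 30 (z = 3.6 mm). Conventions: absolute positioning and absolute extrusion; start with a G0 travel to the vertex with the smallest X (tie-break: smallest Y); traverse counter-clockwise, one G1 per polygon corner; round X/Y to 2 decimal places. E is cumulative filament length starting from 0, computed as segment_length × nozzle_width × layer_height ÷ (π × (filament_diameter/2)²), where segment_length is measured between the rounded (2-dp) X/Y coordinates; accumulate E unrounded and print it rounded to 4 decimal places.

At z = 3.6 mm: the cube is present — its section is the full 8.5×14.5 rectangle. The outline is a single polygon with 4 vertices. Extrusion per mm of travel: 0.4 × 0.12 / (π × 0.875²) = 0.019956. Accumulating E over each segment gives final E = 0.9180.

G0 X0.00 Y0.00 Z3.60
G1 X8.50 Y0.00 E0.1696
G1 X8.50 Y14.50 E0.4590
G1 X0.00 Y14.50 E0.6286
G1 X0.00 Y0.00 E0.9180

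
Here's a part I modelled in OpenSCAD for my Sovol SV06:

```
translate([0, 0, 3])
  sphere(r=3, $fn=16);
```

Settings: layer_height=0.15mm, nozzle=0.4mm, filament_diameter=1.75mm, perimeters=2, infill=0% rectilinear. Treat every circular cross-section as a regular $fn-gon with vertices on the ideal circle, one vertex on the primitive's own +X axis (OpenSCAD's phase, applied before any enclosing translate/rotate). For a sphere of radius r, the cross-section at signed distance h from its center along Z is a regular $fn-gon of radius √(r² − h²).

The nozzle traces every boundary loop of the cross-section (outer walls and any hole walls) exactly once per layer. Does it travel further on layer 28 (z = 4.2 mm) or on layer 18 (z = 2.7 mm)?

layer 18 (z = 2.7 mm)

Layer 28 (z = 4.2): the r=3 sphere slices to a regular 16-gon of circumradius 2.750 (√(r²−h²) with h=1.2 from center) (perimeter = 2·16·2.750·sin(180°/16) = 17.17 mm). So its perimeter = 17.17 mm. Layer 18 (z = 2.7): the r=3 sphere contributes a regular 16-gon of circumradius √(3²−0.3²) = 2.985 (perimeter = 2·16·2.985·sin(180°/16) = 18.63 mm). So its perimeter = 18.63 mm. Layer 18 is larger (18.63 vs 17.17 mm).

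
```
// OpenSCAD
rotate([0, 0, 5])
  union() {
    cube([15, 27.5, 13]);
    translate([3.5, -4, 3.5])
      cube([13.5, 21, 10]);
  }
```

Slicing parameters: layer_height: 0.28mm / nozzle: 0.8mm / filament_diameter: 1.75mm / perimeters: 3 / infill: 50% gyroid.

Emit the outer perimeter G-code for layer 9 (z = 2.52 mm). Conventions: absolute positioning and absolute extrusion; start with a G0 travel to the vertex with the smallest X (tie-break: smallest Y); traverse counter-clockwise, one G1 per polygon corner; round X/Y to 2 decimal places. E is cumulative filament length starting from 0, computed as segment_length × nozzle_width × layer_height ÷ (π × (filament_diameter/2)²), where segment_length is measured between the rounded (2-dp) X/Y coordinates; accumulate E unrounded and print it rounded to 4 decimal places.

G0 X-2.40 Y27.40 Z2.52
G1 X0.00 Y0.00 E2.5615
G1 X14.94 Y1.31 E3.9582
G1 X12.55 Y28.70 E6.5186
G1 X-2.40 Y27.40 E7.9162

At z = 2.52 mm: the cube is present — its section is the full 15×27.5 rectangle; the cube at (3.5, -4) does not reach this height (z outside [3.5, 13.5]); Merging all regions: only the 15×27.5 cube is present, so the union is just that shape — 1 connected region; (whole slice rotated 5° about Z — lengths, areas and connectivity unchanged). The outline is a single polygon with 4 vertices. Extrusion per mm of travel: 0.8 × 0.28 / (π × 0.875²) = 0.093128. Accumulating E over each segment gives final E = 7.9162.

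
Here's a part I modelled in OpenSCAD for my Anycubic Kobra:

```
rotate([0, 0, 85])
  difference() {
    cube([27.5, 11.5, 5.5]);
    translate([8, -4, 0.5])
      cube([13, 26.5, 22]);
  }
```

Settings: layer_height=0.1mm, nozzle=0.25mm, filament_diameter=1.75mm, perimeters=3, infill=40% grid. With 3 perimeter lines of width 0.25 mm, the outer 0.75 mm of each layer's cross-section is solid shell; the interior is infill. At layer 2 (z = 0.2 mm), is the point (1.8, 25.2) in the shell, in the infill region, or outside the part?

shell

At z = 0.2 mm: the cube is present — its section is the full 27.5×11.5 rectangle; the cube at (8, -4) does not reach this height (z outside [0.5, 22.5]); Taking the first minus the rest: none of the subtracted shapes is present at this height, so the 27.5×11.5 cube is unchanged — 1 connected region; (rotated 85° about Z; rotation is an isometry so areas/perimeters/island counts are preserved). Overall, the cross-section is a single solid region. Undo the 85° rotation: the query point maps to (25.261, 0.403) in the un-rotated model frame. The nearest boundary edge runs (0.00, 0.00)→(27.50, 0.00); distance from the point to it = 0.40 mm. The point is inside the cross-section, 0.40 mm from the nearest boundary — within the 0.75 mm shell band (3 × 0.25).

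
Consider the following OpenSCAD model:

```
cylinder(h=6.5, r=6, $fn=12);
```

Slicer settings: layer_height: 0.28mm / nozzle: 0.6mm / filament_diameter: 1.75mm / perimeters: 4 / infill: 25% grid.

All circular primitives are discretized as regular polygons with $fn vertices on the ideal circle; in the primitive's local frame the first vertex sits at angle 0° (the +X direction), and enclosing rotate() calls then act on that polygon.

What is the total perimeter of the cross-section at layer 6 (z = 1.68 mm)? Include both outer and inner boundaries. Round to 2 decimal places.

37.27 mm

At z = 1.68 mm: the cylinder: section is a regular 12-gon, circumradius r=6 (perimeter = 2·12·6.000·sin(180°/12) = 37.27 mm). Overall, the cross-section is a single solid region. Total boundary length (outer) = 37.27 mm.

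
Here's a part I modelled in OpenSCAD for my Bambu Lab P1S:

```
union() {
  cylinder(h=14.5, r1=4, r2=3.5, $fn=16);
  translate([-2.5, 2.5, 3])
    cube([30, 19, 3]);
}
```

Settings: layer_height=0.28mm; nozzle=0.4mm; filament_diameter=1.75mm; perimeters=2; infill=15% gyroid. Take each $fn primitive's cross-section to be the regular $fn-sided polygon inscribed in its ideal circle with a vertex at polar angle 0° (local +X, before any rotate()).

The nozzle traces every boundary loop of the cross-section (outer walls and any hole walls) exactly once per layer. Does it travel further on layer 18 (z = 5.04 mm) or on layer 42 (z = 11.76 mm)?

Layer 18 (z = 5.04): the cone (r1=4→r2=3.5) has section circumradius 3.826 here — a regular 16-gon (perimeter = 2·16·3.826·sin(180°/16) = 23.89 mm); the 30×19 cube at (-2.5, 2.5) contributes its full rectangle (perimeter 98.00 mm); Merging all regions: the regions partially overlap (shared area 4.95 mm²), so the edge portions inside another operand are dropped and the merged outline is re-measured after clipping — boundary = 110.23 mm. So its perimeter = 110.23 mm. Layer 42 (z = 11.76): the cone: at t=0.811 of its height the radius interpolates to r₁+(r₂−r₁)t = 3.594, giving a regular 16-gon of that circumradius (perimeter = 2·16·3.594·sin(180°/16) = 22.44 mm); the cube at (-2.5, 2.5) does not reach this height (z outside [3, 6]); Taking the union: only the cone is present, so the union is just that shape — boundary = 22.44 mm. So its perimeter = 22.44 mm. Layer 18 is larger (110.23 vs 22.44 mm).

layer 18 (z = 5.04 mm)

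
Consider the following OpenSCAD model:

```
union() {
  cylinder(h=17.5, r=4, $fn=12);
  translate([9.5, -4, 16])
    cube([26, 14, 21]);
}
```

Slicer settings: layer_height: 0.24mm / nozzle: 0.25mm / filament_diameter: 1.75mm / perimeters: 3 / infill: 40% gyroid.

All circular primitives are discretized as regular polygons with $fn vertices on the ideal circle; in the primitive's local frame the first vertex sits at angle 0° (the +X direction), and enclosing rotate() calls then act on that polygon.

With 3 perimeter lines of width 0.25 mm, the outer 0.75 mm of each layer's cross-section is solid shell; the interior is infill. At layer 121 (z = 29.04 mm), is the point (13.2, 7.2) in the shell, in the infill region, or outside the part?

At z = 29.04 mm: the cylinder does not reach this height (z outside [0, 17.5]); the cube at (9.5, -4) (footprint 26×14) is included at this height; Combining (union): only the 26×14 cube at (9.5, -4) is present, so the union is just that shape — 1 connected region. Overall, the cross-section is a single solid region. The nearest boundary edge runs (35.50, 10.00)→(9.50, 10.00); distance from the point to it = 2.80 mm. The point is inside the cross-section and 2.80 mm from the nearest boundary — more than the 0.75 mm shell width (3 × 0.25), so it's in the infill interior.

infill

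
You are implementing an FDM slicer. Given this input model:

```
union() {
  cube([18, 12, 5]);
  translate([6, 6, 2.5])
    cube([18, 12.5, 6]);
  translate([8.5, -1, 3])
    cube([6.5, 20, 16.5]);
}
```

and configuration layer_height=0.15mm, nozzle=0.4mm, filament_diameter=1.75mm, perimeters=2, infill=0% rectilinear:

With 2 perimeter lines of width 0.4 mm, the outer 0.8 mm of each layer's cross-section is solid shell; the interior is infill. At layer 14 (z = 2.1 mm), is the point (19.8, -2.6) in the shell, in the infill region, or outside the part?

At z = 2.1 mm: the cube (footprint 18×12) is included at this height; the cube at (6, 6) is absent (z outside [2.5, 8.5]); the cube at (8.5, -1) is not intersected at this z (z outside [3, 19.5]); Taking the union: only the 18×12 cube is present, so the union is just that shape — 1 connected region. Overall, the cross-section is a single solid region. The nearest boundary edge runs (0.00, 0.00)→(18.00, 0.00); distance from the point to it = 3.16 mm. The point is not inside any of the regions above, so it lies outside the cross-section (3.16 mm from the nearest boundary).

outside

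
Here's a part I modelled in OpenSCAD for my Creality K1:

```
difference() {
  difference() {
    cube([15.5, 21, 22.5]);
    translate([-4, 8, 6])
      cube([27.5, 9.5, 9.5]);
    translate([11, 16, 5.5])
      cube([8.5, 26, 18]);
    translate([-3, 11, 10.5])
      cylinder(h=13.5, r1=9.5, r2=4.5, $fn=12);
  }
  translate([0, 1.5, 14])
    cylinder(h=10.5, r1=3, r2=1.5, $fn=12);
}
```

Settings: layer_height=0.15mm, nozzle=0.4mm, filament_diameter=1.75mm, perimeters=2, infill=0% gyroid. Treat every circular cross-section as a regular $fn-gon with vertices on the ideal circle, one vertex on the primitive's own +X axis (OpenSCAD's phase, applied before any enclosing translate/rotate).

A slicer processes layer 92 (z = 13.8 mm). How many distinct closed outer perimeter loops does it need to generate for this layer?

At z = 13.8 mm: the cube (footprint 15.5×21) is included at this height; the cube at (-4, 8) (footprint 27.5×9.5) is included at this height; the 8.5×26 cube at (11, 16) contributes its full rectangle; the cone at (-3, 11) (r1=9.5→r2=4.5) has section circumradius 8.278 here — a regular 12-gon; Subtracting the remaining from the first: starting from the 15.5×21 cube, the 27.5×9.5 cube at (-4, 8) partially overlaps it — only the 147.25 mm² overlap (of its 261.25 mm²) is removed, clipping the outline; the 8.5×26 cube at (11, 16) partially overlaps it — only the 15.75 mm² overlap (of its 221.00 mm²) is removed, clipping the outline; the cone at (-3, 11) partially overlaps it — only the 14.30 mm² overlap (of its 205.56 mm²) is removed, clipping the outline — 2 connected regions; the cone at (0, 1.5) is absent (z outside [14, 24.5]); Taking the first minus the rest: none of the subtracted shapes is present at this height, so that combined region is unchanged — 2 connected regions. The result has 2 disconnected regions.

2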